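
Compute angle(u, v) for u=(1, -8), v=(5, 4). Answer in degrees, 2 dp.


u.v = -27, |u| = sqrt(65) = 8.0623, |v| = sqrt(41) = 6.4031
cos(theta) = u.v/(|u||v|) = -27/sqrt(2665) = -0.523016
theta = acos(-0.523016) = 121.53 degrees

121.53 degrees


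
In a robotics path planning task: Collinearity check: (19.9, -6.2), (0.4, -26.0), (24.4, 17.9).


Cross product: (0.4-19.9)*(17.9-(-6.2)) - ((-26)-(-6.2))*(24.4-19.9)
= -380.85

No, not collinear


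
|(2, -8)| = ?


|u| = sqrt(2^2 + (-8)^2) = sqrt(68) = 8.2462

8.2462


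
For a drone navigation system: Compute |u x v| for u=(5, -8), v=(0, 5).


|u x v| = |5*5 - (-8)*0|
= |25 - 0| = 25

25


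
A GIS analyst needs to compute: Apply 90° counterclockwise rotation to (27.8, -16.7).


90° CCW: (x,y) -> (-y, x)
(27.8,-16.7) -> (16.7, 27.8)

(16.7, 27.8)


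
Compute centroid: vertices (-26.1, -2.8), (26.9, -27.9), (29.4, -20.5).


Centroid = ((x_A+x_B+x_C)/3, (y_A+y_B+y_C)/3)
= (((-26.1)+26.9+29.4)/3, ((-2.8)+(-27.9)+(-20.5))/3)
= (10.0667, -17.0667)

(10.0667, -17.0667)


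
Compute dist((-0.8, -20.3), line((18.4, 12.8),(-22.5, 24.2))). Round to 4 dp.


|cross product| = 1572.67
|line direction| = sqrt(1802.77) = 42.459
Distance = 1572.67/sqrt(1802.77) = 37.0397

37.0397


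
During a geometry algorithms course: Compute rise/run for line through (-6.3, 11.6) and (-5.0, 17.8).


slope = (y2-y1)/(x2-x1) = (17.8-11.6)/((-5)-(-6.3)) = 6.2/1.3 = 4.7692

4.7692


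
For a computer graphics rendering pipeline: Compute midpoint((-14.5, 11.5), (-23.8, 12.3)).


M = (((-14.5)+(-23.8))/2, (11.5+12.3)/2)
= (-19.15, 11.9)

(-19.15, 11.9)


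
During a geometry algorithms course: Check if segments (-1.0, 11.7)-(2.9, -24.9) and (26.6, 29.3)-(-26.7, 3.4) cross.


Cross products: d1=223.24, d2=2275.03, d3=1078.8, d4=-972.99
d1*d2 < 0 and d3*d4 < 0? no

No, they don't intersect


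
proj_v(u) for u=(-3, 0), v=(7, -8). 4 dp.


u.v = -21, |v| = sqrt(113) = 10.6301
Scalar projection = u.v / |v| = -21 / sqrt(113) = -1.9755

-1.9755


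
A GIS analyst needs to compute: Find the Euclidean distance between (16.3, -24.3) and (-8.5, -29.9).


dx=-24.8, dy=-5.6
d^2 = (-24.8)^2 + (-5.6)^2 = 646.4
d = sqrt(646.4) = 25.4244

25.4244


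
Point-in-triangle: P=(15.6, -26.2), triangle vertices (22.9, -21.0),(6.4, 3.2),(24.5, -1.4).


Cross products: AB x AP = 262.46, BC x BP = -489.82, CA x CP = -134.76
All same sign? no

No, outside


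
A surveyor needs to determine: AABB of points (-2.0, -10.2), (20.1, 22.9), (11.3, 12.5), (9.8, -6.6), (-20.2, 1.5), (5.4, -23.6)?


x range: [-20.2, 20.1]
y range: [-23.6, 22.9]
Bounding box: (-20.2,-23.6) to (20.1,22.9)

(-20.2,-23.6) to (20.1,22.9)


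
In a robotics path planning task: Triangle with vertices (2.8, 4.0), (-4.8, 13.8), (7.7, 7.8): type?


Side lengths squared: AB^2=153.8, BC^2=192.25, CA^2=38.45
Sorted: [38.45, 153.8, 192.25]
By sides: Scalene, By angles: Right

Scalene, Right


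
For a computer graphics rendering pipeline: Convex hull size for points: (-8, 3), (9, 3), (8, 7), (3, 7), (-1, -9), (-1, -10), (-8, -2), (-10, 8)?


Convex hull vertices (CCW): (-10, 8), (-8, -2), (-1, -10), (9, 3), (8, 7)
Count = 5

5


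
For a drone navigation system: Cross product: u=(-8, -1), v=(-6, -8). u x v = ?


u x v = u_x*v_y - u_y*v_x = (-8)*(-8) - (-1)*(-6)
= 64 - 6 = 58

58


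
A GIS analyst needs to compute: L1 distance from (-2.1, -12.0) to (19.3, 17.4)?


|(-2.1)-19.3| + |(-12)-17.4| = 21.4 + 29.4 = 50.8

50.8


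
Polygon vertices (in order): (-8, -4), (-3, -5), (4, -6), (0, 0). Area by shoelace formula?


Shoelace sum: ((-8)*(-5) - (-3)*(-4)) + ((-3)*(-6) - 4*(-5)) + (4*0 - 0*(-6)) + (0*(-4) - (-8)*0)
= 66
Area = |66|/2 = 33

33


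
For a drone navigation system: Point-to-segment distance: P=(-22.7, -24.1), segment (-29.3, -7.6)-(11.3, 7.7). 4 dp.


Project P onto AB: t = 0.0082 (clamped to [0,1])
Closest point on segment: (-28.9655, -7.4739)
Distance: 17.7674

17.7674


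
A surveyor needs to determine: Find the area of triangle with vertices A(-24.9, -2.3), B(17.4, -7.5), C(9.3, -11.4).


Area = |x_A(y_B-y_C) + x_B(y_C-y_A) + x_C(y_A-y_B)|/2
= |(-97.11) + (-158.34) + 48.36|/2
= 207.09/2 = 103.545

103.545


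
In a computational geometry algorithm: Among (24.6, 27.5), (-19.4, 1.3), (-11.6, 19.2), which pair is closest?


d(P0,P1) = 51.2098, d(P0,P2) = 37.1393, d(P1,P2) = 19.5256
Closest: P1 and P2

Closest pair: (-19.4, 1.3) and (-11.6, 19.2), distance = 19.5256


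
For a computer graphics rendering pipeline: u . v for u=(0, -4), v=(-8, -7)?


u . v = u_x*v_x + u_y*v_y = 0*(-8) + (-4)*(-7)
= 0 + 28 = 28

28


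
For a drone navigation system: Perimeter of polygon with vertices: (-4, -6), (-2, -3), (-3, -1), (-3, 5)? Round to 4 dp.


Sides: (-4, -6)->(-2, -3): sqrt(13) = 3.605551, (-2, -3)->(-3, -1): sqrt(5) = 2.236068, (-3, -1)->(-3, 5): sqrt(36) = 6, (-3, 5)->(-4, -6): sqrt(122) = 11.045361
Sum = 22.88698
Perimeter = 22.887

22.887


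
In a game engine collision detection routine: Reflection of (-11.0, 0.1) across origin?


Reflection over origin: (x,y) -> (-x,-y)
(-11, 0.1) -> (11, -0.1)

(11, -0.1)


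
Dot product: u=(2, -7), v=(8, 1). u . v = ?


u . v = u_x*v_x + u_y*v_y = 2*8 + (-7)*1
= 16 + (-7) = 9

9


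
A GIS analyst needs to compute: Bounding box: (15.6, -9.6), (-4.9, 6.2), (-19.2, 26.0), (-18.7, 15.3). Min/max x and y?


x range: [-19.2, 15.6]
y range: [-9.6, 26]
Bounding box: (-19.2,-9.6) to (15.6,26)

(-19.2,-9.6) to (15.6,26)


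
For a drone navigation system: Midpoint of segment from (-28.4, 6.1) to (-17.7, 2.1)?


M = (((-28.4)+(-17.7))/2, (6.1+2.1)/2)
= (-23.05, 4.1)

(-23.05, 4.1)


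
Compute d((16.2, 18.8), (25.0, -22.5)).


dx=8.8, dy=-41.3
d^2 = 8.8^2 + (-41.3)^2 = 1783.13
d = sqrt(1783.13) = 42.2271

42.2271


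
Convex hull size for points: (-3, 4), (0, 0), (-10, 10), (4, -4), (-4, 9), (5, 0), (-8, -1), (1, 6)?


Convex hull vertices (CCW): (-10, 10), (-8, -1), (4, -4), (5, 0), (1, 6), (-4, 9)
Count = 6

6


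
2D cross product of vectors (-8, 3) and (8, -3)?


u x v = u_x*v_y - u_y*v_x = (-8)*(-3) - 3*8
= 24 - 24 = 0

0


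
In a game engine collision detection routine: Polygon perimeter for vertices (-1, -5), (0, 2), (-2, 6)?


Sides: (-1, -5)->(0, 2): sqrt(50) = 7.071068, (0, 2)->(-2, 6): sqrt(20) = 4.472136, (-2, 6)->(-1, -5): sqrt(122) = 11.045361
Sum = 22.588565
Perimeter = 22.5886

22.5886


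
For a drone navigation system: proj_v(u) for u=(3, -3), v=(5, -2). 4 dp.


u.v = 21, |v| = sqrt(29) = 5.3852
Scalar projection = u.v / |v| = 21 / sqrt(29) = 3.8996

3.8996


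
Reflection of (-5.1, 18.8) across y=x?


Reflection over y=x: (x,y) -> (y,x)
(-5.1, 18.8) -> (18.8, -5.1)

(18.8, -5.1)


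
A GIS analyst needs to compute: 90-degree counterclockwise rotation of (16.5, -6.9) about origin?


90° CCW: (x,y) -> (-y, x)
(16.5,-6.9) -> (6.9, 16.5)

(6.9, 16.5)


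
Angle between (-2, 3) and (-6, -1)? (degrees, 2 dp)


u.v = 9, |u| = sqrt(13) = 3.6056, |v| = sqrt(37) = 6.0828
cos(theta) = u.v/(|u||v|) = 9/sqrt(481) = 0.410365
theta = acos(0.410365) = 65.77 degrees

65.77 degrees


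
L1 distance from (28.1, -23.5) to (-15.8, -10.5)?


|28.1-(-15.8)| + |(-23.5)-(-10.5)| = 43.9 + 13 = 56.9

56.9


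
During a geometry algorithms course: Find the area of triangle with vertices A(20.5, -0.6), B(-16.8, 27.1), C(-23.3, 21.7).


Area = |x_A(y_B-y_C) + x_B(y_C-y_A) + x_C(y_A-y_B)|/2
= |110.7 + (-374.64) + 645.41|/2
= 381.47/2 = 190.735

190.735


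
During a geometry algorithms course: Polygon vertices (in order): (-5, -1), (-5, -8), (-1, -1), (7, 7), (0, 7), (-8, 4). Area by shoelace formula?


Shoelace sum: ((-5)*(-8) - (-5)*(-1)) + ((-5)*(-1) - (-1)*(-8)) + ((-1)*7 - 7*(-1)) + (7*7 - 0*7) + (0*4 - (-8)*7) + ((-8)*(-1) - (-5)*4)
= 165
Area = |165|/2 = 82.5

82.5


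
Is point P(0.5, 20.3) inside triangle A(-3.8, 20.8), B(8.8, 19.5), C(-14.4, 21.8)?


Cross products: AB x AP = -0.71, BC x BP = 0.53, CA x CP = -1
All same sign? no

No, outside


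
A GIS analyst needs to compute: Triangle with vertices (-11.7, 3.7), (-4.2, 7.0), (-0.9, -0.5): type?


Side lengths squared: AB^2=67.14, BC^2=67.14, CA^2=134.28
Sorted: [67.14, 67.14, 134.28]
By sides: Isosceles, By angles: Right

Isosceles, Right


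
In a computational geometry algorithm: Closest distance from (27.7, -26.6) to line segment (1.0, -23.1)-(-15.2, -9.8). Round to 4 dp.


Project P onto AB: t = 0 (clamped to [0,1])
Closest point on segment: (1, -23.1)
Distance: 26.9284

26.9284


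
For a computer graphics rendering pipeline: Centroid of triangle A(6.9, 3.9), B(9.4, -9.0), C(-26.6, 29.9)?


Centroid = ((x_A+x_B+x_C)/3, (y_A+y_B+y_C)/3)
= ((6.9+9.4+(-26.6))/3, (3.9+(-9)+29.9)/3)
= (-3.4333, 8.2667)

(-3.4333, 8.2667)


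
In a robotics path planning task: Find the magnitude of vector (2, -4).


|u| = sqrt(2^2 + (-4)^2) = sqrt(20) = 4.4721

4.4721


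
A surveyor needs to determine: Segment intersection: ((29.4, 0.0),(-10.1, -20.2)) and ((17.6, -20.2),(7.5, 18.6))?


Cross products: d1=-661.86, d2=1074.76, d3=559.54, d4=-1177.08
d1*d2 < 0 and d3*d4 < 0? yes

Yes, they intersect


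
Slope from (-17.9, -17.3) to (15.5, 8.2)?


slope = (y2-y1)/(x2-x1) = (8.2-(-17.3))/(15.5-(-17.9)) = 25.5/33.4 = 0.7635

0.7635


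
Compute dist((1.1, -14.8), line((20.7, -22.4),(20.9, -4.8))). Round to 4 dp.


|cross product| = 346.48
|line direction| = sqrt(309.8) = 17.6011
Distance = 346.48/sqrt(309.8) = 19.6851

19.6851


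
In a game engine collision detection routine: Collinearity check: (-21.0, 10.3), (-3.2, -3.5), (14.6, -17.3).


Cross product: ((-3.2)-(-21))*((-17.3)-10.3) - ((-3.5)-10.3)*(14.6-(-21))
= 0

Yes, collinear


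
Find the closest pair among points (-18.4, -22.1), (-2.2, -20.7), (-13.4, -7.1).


d(P0,P1) = 16.2604, d(P0,P2) = 15.8114, d(P1,P2) = 17.6182
Closest: P0 and P2

Closest pair: (-18.4, -22.1) and (-13.4, -7.1), distance = 15.8114


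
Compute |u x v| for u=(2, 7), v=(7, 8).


|u x v| = |2*8 - 7*7|
= |16 - 49| = 33

33


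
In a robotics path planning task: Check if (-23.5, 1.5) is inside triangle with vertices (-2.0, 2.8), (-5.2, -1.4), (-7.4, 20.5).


Cross products: AB x AP = -86.14, BC x BP = 394.39, CA x CP = -387.57
All same sign? no

No, outside


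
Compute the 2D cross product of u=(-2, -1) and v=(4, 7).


u x v = u_x*v_y - u_y*v_x = (-2)*7 - (-1)*4
= (-14) - (-4) = -10

-10


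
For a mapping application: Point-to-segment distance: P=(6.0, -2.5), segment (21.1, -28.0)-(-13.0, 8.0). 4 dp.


Project P onto AB: t = 0.5828 (clamped to [0,1])
Closest point on segment: (1.2277, -7.0204)
Distance: 6.5734

6.5734


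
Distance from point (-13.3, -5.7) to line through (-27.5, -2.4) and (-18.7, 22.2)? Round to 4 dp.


|cross product| = 378.36
|line direction| = sqrt(682.6) = 26.1266
Distance = 378.36/sqrt(682.6) = 14.4818

14.4818


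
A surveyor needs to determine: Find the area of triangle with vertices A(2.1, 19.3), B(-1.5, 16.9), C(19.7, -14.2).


Area = |x_A(y_B-y_C) + x_B(y_C-y_A) + x_C(y_A-y_B)|/2
= |65.31 + 50.25 + 47.28|/2
= 162.84/2 = 81.42

81.42


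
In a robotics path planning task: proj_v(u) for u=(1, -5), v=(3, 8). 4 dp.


u.v = -37, |v| = sqrt(73) = 8.544
Scalar projection = u.v / |v| = -37 / sqrt(73) = -4.3305

-4.3305


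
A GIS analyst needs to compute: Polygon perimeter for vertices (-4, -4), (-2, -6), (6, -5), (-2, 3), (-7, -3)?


Sides: (-4, -4)->(-2, -6): sqrt(8) = 2.828427, (-2, -6)->(6, -5): sqrt(65) = 8.062258, (6, -5)->(-2, 3): sqrt(128) = 11.313708, (-2, 3)->(-7, -3): sqrt(61) = 7.81025, (-7, -3)->(-4, -4): sqrt(10) = 3.162278
Sum = 33.176921
Perimeter = 33.1769

33.1769


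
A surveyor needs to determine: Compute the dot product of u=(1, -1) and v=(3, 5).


u . v = u_x*v_x + u_y*v_y = 1*3 + (-1)*5
= 3 + (-5) = -2

-2


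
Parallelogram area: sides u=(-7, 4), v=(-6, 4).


|u x v| = |(-7)*4 - 4*(-6)|
= |(-28) - (-24)| = 4

4


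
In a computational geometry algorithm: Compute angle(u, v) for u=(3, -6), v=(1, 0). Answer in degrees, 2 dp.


u.v = 3, |u| = sqrt(45) = 6.7082, |v| = sqrt(1) = 1
cos(theta) = u.v/(|u||v|) = 3/sqrt(45) = 0.447214
theta = acos(0.447214) = 63.43 degrees

63.43 degrees


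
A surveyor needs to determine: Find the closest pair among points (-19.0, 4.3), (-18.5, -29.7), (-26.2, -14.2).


d(P0,P1) = 34.0037, d(P0,P2) = 19.8517, d(P1,P2) = 17.3072
Closest: P1 and P2

Closest pair: (-18.5, -29.7) and (-26.2, -14.2), distance = 17.3072


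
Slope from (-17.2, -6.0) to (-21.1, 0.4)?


slope = (y2-y1)/(x2-x1) = (0.4-(-6))/((-21.1)-(-17.2)) = 6.4/(-3.9) = -1.641

-1.641


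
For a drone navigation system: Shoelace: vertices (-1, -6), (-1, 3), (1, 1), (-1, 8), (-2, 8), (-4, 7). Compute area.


Shoelace sum: ((-1)*3 - (-1)*(-6)) + ((-1)*1 - 1*3) + (1*8 - (-1)*1) + ((-1)*8 - (-2)*8) + ((-2)*7 - (-4)*8) + ((-4)*(-6) - (-1)*7)
= 53
Area = |53|/2 = 26.5

26.5


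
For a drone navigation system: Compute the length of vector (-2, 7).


|u| = sqrt((-2)^2 + 7^2) = sqrt(53) = 7.2801

7.2801


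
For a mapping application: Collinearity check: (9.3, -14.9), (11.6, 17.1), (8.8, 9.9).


Cross product: (11.6-9.3)*(9.9-(-14.9)) - (17.1-(-14.9))*(8.8-9.3)
= 73.04

No, not collinear


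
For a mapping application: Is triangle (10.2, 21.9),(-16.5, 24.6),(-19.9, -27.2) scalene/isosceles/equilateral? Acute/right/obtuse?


Side lengths squared: AB^2=720.18, BC^2=2694.8, CA^2=3316.82
Sorted: [720.18, 2694.8, 3316.82]
By sides: Scalene, By angles: Acute

Scalene, Acute


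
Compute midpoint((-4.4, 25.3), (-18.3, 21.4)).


M = (((-4.4)+(-18.3))/2, (25.3+21.4)/2)
= (-11.35, 23.35)

(-11.35, 23.35)


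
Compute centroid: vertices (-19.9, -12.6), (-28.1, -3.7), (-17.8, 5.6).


Centroid = ((x_A+x_B+x_C)/3, (y_A+y_B+y_C)/3)
= (((-19.9)+(-28.1)+(-17.8))/3, ((-12.6)+(-3.7)+5.6)/3)
= (-21.9333, -3.5667)

(-21.9333, -3.5667)


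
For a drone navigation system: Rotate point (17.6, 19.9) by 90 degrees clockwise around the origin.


90° CW: (x,y) -> (y, -x)
(17.6,19.9) -> (19.9, -17.6)

(19.9, -17.6)


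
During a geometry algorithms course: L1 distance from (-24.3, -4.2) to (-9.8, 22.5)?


|(-24.3)-(-9.8)| + |(-4.2)-22.5| = 14.5 + 26.7 = 41.2

41.2


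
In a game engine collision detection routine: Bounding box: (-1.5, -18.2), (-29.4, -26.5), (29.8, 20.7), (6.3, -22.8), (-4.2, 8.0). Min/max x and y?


x range: [-29.4, 29.8]
y range: [-26.5, 20.7]
Bounding box: (-29.4,-26.5) to (29.8,20.7)

(-29.4,-26.5) to (29.8,20.7)


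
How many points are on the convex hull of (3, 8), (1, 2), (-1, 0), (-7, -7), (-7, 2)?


Convex hull vertices (CCW): (-7, -7), (1, 2), (3, 8), (-7, 2)
Count = 4

4


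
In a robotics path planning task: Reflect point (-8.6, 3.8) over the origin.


Reflection over origin: (x,y) -> (-x,-y)
(-8.6, 3.8) -> (8.6, -3.8)

(8.6, -3.8)


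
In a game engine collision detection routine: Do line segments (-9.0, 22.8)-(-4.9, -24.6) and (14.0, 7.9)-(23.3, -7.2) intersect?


Cross products: d1=-208.73, d2=-587.64, d3=1029.11, d4=1408.02
d1*d2 < 0 and d3*d4 < 0? no

No, they don't intersect


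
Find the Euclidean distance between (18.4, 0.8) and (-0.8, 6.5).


dx=-19.2, dy=5.7
d^2 = (-19.2)^2 + 5.7^2 = 401.13
d = sqrt(401.13) = 20.0282

20.0282


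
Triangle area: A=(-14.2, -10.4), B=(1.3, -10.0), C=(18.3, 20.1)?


Area = |x_A(y_B-y_C) + x_B(y_C-y_A) + x_C(y_A-y_B)|/2
= |427.42 + 39.65 + (-7.32)|/2
= 459.75/2 = 229.875

229.875


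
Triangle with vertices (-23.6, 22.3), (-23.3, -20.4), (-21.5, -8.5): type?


Side lengths squared: AB^2=1823.38, BC^2=144.85, CA^2=953.05
Sorted: [144.85, 953.05, 1823.38]
By sides: Scalene, By angles: Obtuse

Scalene, Obtuse


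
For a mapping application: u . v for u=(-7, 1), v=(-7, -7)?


u . v = u_x*v_x + u_y*v_y = (-7)*(-7) + 1*(-7)
= 49 + (-7) = 42

42


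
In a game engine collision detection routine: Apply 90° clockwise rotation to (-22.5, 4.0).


90° CW: (x,y) -> (y, -x)
(-22.5,4) -> (4, 22.5)

(4, 22.5)


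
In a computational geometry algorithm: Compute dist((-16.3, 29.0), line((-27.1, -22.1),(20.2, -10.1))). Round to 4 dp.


|cross product| = 2287.43
|line direction| = sqrt(2381.29) = 48.7985
Distance = 2287.43/sqrt(2381.29) = 46.875

46.875


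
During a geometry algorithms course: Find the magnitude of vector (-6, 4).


|u| = sqrt((-6)^2 + 4^2) = sqrt(52) = 7.2111

7.2111


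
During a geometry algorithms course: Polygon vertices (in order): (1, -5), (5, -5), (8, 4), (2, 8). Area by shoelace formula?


Shoelace sum: (1*(-5) - 5*(-5)) + (5*4 - 8*(-5)) + (8*8 - 2*4) + (2*(-5) - 1*8)
= 118
Area = |118|/2 = 59

59


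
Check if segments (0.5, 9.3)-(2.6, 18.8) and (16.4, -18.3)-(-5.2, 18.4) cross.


Cross products: d1=-12.63, d2=-294.9, d3=-209.01, d4=73.26
d1*d2 < 0 and d3*d4 < 0? no

No, they don't intersect


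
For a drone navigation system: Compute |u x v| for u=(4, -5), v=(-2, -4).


|u x v| = |4*(-4) - (-5)*(-2)|
= |(-16) - 10| = 26

26


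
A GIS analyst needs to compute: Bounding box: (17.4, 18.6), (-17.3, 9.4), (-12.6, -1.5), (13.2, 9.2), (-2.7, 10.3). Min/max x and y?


x range: [-17.3, 17.4]
y range: [-1.5, 18.6]
Bounding box: (-17.3,-1.5) to (17.4,18.6)

(-17.3,-1.5) to (17.4,18.6)


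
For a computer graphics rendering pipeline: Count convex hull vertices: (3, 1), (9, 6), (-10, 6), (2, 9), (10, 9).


Convex hull vertices (CCW): (-10, 6), (3, 1), (9, 6), (10, 9), (2, 9)
Count = 5

5


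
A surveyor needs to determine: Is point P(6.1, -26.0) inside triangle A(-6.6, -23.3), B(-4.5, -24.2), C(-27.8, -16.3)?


Cross products: AB x AP = 5.76, BC x BP = -41.8, CA x CP = 31.66
All same sign? no

No, outside


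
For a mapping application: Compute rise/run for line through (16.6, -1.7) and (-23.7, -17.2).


slope = (y2-y1)/(x2-x1) = ((-17.2)-(-1.7))/((-23.7)-16.6) = (-15.5)/(-40.3) = 0.3846

0.3846


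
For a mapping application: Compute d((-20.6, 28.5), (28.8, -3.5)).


dx=49.4, dy=-32
d^2 = 49.4^2 + (-32)^2 = 3464.36
d = sqrt(3464.36) = 58.8588

58.8588


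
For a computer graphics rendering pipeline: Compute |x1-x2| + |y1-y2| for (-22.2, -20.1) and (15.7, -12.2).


|(-22.2)-15.7| + |(-20.1)-(-12.2)| = 37.9 + 7.9 = 45.8

45.8


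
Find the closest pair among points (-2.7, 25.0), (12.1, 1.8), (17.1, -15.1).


d(P0,P1) = 27.5187, d(P0,P2) = 44.7219, d(P1,P2) = 17.6241
Closest: P1 and P2

Closest pair: (12.1, 1.8) and (17.1, -15.1), distance = 17.6241


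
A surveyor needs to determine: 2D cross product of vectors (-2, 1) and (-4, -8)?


u x v = u_x*v_y - u_y*v_x = (-2)*(-8) - 1*(-4)
= 16 - (-4) = 20

20


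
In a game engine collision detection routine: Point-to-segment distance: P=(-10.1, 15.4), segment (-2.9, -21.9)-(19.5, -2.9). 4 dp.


Project P onto AB: t = 0.6345 (clamped to [0,1])
Closest point on segment: (11.3128, -9.8445)
Distance: 33.1028

33.1028


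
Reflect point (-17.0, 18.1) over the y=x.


Reflection over y=x: (x,y) -> (y,x)
(-17, 18.1) -> (18.1, -17)

(18.1, -17)


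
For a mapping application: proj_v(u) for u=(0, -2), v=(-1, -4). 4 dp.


u.v = 8, |v| = sqrt(17) = 4.1231
Scalar projection = u.v / |v| = 8 / sqrt(17) = 1.9403

1.9403


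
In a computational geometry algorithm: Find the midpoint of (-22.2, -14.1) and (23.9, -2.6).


M = (((-22.2)+23.9)/2, ((-14.1)+(-2.6))/2)
= (0.85, -8.35)

(0.85, -8.35)


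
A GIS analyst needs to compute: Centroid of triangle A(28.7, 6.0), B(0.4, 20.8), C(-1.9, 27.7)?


Centroid = ((x_A+x_B+x_C)/3, (y_A+y_B+y_C)/3)
= ((28.7+0.4+(-1.9))/3, (6+20.8+27.7)/3)
= (9.0667, 18.1667)

(9.0667, 18.1667)


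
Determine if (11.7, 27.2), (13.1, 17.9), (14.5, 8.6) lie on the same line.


Cross product: (13.1-11.7)*(8.6-27.2) - (17.9-27.2)*(14.5-11.7)
= 0

Yes, collinear


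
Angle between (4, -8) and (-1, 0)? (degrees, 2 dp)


u.v = -4, |u| = sqrt(80) = 8.9443, |v| = sqrt(1) = 1
cos(theta) = u.v/(|u||v|) = -4/sqrt(80) = -0.447214
theta = acos(-0.447214) = 116.57 degrees

116.57 degrees


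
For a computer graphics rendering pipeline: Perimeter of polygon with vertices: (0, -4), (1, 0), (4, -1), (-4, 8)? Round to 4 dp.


Sides: (0, -4)->(1, 0): sqrt(17) = 4.123106, (1, 0)->(4, -1): sqrt(10) = 3.162278, (4, -1)->(-4, 8): sqrt(145) = 12.041595, (-4, 8)->(0, -4): sqrt(160) = 12.649111
Sum = 31.97609
Perimeter = 31.9761

31.9761


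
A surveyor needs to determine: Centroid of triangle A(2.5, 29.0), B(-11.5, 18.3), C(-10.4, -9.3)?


Centroid = ((x_A+x_B+x_C)/3, (y_A+y_B+y_C)/3)
= ((2.5+(-11.5)+(-10.4))/3, (29+18.3+(-9.3))/3)
= (-6.4667, 12.6667)

(-6.4667, 12.6667)


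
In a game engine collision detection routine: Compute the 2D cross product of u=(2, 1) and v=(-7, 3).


u x v = u_x*v_y - u_y*v_x = 2*3 - 1*(-7)
= 6 - (-7) = 13

13


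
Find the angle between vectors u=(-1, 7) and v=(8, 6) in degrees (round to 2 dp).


u.v = 34, |u| = sqrt(50) = 7.0711, |v| = sqrt(100) = 10
cos(theta) = u.v/(|u||v|) = 34/sqrt(5000) = 0.480833
theta = acos(0.480833) = 61.26 degrees

61.26 degrees


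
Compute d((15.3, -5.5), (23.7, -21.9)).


dx=8.4, dy=-16.4
d^2 = 8.4^2 + (-16.4)^2 = 339.52
d = sqrt(339.52) = 18.4261

18.4261


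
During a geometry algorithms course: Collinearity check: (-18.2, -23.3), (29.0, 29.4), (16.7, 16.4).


Cross product: (29-(-18.2))*(16.4-(-23.3)) - (29.4-(-23.3))*(16.7-(-18.2))
= 34.61

No, not collinear


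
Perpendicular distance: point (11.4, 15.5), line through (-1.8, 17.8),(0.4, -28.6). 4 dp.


|cross product| = 607.42
|line direction| = sqrt(2157.8) = 46.4521
Distance = 607.42/sqrt(2157.8) = 13.0763

13.0763


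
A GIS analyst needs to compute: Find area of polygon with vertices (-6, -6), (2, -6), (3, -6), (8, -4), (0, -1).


Shoelace sum: ((-6)*(-6) - 2*(-6)) + (2*(-6) - 3*(-6)) + (3*(-4) - 8*(-6)) + (8*(-1) - 0*(-4)) + (0*(-6) - (-6)*(-1))
= 76
Area = |76|/2 = 38

38


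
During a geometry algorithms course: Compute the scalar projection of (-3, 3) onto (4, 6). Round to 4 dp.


u.v = 6, |v| = sqrt(52) = 7.2111
Scalar projection = u.v / |v| = 6 / sqrt(52) = 0.8321

0.8321


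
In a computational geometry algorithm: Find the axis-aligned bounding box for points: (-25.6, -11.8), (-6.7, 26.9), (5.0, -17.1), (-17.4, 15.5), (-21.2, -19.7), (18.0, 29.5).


x range: [-25.6, 18]
y range: [-19.7, 29.5]
Bounding box: (-25.6,-19.7) to (18,29.5)

(-25.6,-19.7) to (18,29.5)


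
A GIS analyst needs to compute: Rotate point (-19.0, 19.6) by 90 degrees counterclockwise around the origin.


90° CCW: (x,y) -> (-y, x)
(-19,19.6) -> (-19.6, -19)

(-19.6, -19)


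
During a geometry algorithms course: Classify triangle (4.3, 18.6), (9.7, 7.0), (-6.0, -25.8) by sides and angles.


Side lengths squared: AB^2=163.72, BC^2=1322.33, CA^2=2077.45
Sorted: [163.72, 1322.33, 2077.45]
By sides: Scalene, By angles: Obtuse

Scalene, Obtuse


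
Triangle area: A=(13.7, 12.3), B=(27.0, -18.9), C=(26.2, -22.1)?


Area = |x_A(y_B-y_C) + x_B(y_C-y_A) + x_C(y_A-y_B)|/2
= |43.84 + (-928.8) + 817.44|/2
= 67.52/2 = 33.76

33.76


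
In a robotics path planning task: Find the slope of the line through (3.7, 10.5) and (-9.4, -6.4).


slope = (y2-y1)/(x2-x1) = ((-6.4)-10.5)/((-9.4)-3.7) = (-16.9)/(-13.1) = 1.2901

1.2901


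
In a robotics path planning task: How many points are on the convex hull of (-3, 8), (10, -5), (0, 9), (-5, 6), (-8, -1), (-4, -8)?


Convex hull vertices (CCW): (-8, -1), (-4, -8), (10, -5), (0, 9), (-3, 8), (-5, 6)
Count = 6

6


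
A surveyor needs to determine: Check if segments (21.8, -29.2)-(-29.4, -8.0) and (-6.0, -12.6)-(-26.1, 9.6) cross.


Cross products: d1=-283.5, d2=427.02, d3=-260.56, d4=-971.08
d1*d2 < 0 and d3*d4 < 0? no

No, they don't intersect


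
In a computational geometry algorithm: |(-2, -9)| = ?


|u| = sqrt((-2)^2 + (-9)^2) = sqrt(85) = 9.2195

9.2195


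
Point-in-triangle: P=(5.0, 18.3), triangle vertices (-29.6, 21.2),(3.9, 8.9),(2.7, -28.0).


Cross products: AB x AP = 328.43, BC x BP = 29.31, CA x CP = -1608.65
All same sign? no

No, outside


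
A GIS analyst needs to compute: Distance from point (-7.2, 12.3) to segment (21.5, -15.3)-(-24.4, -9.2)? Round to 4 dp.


Project P onto AB: t = 0.6929 (clamped to [0,1])
Closest point on segment: (-10.3062, -11.073)
Distance: 23.5785

23.5785


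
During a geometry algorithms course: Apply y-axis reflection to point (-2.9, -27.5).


Reflection over y-axis: (x,y) -> (-x,y)
(-2.9, -27.5) -> (2.9, -27.5)

(2.9, -27.5)


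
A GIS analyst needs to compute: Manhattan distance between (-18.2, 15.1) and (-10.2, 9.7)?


|(-18.2)-(-10.2)| + |15.1-9.7| = 8 + 5.4 = 13.4

13.4


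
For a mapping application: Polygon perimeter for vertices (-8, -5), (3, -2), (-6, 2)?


Sides: (-8, -5)->(3, -2): sqrt(130) = 11.401754, (3, -2)->(-6, 2): sqrt(97) = 9.848858, (-6, 2)->(-8, -5): sqrt(53) = 7.28011
Sum = 28.530722
Perimeter = 28.5307

28.5307


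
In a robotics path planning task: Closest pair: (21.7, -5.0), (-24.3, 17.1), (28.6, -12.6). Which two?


d(P0,P1) = 51.0334, d(P0,P2) = 10.265, d(P1,P2) = 60.6671
Closest: P0 and P2

Closest pair: (21.7, -5.0) and (28.6, -12.6), distance = 10.265


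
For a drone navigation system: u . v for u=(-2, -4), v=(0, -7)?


u . v = u_x*v_x + u_y*v_y = (-2)*0 + (-4)*(-7)
= 0 + 28 = 28

28


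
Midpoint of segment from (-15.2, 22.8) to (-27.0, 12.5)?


M = (((-15.2)+(-27))/2, (22.8+12.5)/2)
= (-21.1, 17.65)

(-21.1, 17.65)


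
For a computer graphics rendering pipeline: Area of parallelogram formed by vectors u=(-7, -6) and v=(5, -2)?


|u x v| = |(-7)*(-2) - (-6)*5|
= |14 - (-30)| = 44

44


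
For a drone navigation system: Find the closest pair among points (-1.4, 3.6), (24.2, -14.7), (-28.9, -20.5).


d(P0,P1) = 31.4682, d(P0,P2) = 36.5658, d(P1,P2) = 53.4158
Closest: P0 and P1

Closest pair: (-1.4, 3.6) and (24.2, -14.7), distance = 31.4682


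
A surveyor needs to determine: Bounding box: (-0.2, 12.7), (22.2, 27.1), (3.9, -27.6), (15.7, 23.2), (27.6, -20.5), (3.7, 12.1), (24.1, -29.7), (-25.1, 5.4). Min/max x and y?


x range: [-25.1, 27.6]
y range: [-29.7, 27.1]
Bounding box: (-25.1,-29.7) to (27.6,27.1)

(-25.1,-29.7) to (27.6,27.1)


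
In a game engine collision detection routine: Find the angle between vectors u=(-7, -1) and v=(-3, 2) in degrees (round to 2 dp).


u.v = 19, |u| = sqrt(50) = 7.0711, |v| = sqrt(13) = 3.6056
cos(theta) = u.v/(|u||v|) = 19/sqrt(650) = 0.745241
theta = acos(0.745241) = 41.82 degrees

41.82 degrees


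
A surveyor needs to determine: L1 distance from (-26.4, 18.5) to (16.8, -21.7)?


|(-26.4)-16.8| + |18.5-(-21.7)| = 43.2 + 40.2 = 83.4

83.4


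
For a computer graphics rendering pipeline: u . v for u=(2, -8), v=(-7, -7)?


u . v = u_x*v_x + u_y*v_y = 2*(-7) + (-8)*(-7)
= (-14) + 56 = 42

42


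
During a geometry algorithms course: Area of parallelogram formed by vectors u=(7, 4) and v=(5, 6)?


|u x v| = |7*6 - 4*5|
= |42 - 20| = 22

22


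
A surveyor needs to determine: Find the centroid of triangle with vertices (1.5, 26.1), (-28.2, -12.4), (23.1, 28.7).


Centroid = ((x_A+x_B+x_C)/3, (y_A+y_B+y_C)/3)
= ((1.5+(-28.2)+23.1)/3, (26.1+(-12.4)+28.7)/3)
= (-1.2, 14.1333)

(-1.2, 14.1333)


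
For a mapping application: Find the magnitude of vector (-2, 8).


|u| = sqrt((-2)^2 + 8^2) = sqrt(68) = 8.2462

8.2462


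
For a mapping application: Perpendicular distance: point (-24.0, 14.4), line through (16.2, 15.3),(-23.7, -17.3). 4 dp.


|cross product| = 1274.61
|line direction| = sqrt(2654.77) = 51.5245
Distance = 1274.61/sqrt(2654.77) = 24.738

24.738


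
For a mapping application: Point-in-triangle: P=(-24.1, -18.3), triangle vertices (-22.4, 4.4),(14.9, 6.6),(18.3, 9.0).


Cross products: AB x AP = -842.97, BC x BP = 8.94, CA x CP = 916.07
All same sign? no

No, outside


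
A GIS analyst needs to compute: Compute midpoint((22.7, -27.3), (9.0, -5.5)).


M = ((22.7+9)/2, ((-27.3)+(-5.5))/2)
= (15.85, -16.4)

(15.85, -16.4)


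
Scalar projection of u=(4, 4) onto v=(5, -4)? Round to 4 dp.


u.v = 4, |v| = sqrt(41) = 6.4031
Scalar projection = u.v / |v| = 4 / sqrt(41) = 0.6247

0.6247


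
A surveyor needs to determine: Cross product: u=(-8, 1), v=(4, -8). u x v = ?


u x v = u_x*v_y - u_y*v_x = (-8)*(-8) - 1*4
= 64 - 4 = 60

60


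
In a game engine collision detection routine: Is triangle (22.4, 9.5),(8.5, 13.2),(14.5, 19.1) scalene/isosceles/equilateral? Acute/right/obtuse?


Side lengths squared: AB^2=206.9, BC^2=70.81, CA^2=154.57
Sorted: [70.81, 154.57, 206.9]
By sides: Scalene, By angles: Acute

Scalene, Acute


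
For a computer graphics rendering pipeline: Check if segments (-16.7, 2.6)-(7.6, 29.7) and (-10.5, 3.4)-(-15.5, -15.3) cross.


Cross products: d1=-111.94, d2=206.97, d3=-148.58, d4=-467.49
d1*d2 < 0 and d3*d4 < 0? no

No, they don't intersect


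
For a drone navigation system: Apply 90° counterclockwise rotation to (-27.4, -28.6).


90° CCW: (x,y) -> (-y, x)
(-27.4,-28.6) -> (28.6, -27.4)

(28.6, -27.4)


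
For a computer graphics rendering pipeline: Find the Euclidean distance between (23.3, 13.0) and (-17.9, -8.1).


dx=-41.2, dy=-21.1
d^2 = (-41.2)^2 + (-21.1)^2 = 2142.65
d = sqrt(2142.65) = 46.2888

46.2888


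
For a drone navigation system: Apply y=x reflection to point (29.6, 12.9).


Reflection over y=x: (x,y) -> (y,x)
(29.6, 12.9) -> (12.9, 29.6)

(12.9, 29.6)


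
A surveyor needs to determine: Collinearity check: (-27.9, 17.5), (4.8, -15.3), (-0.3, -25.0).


Cross product: (4.8-(-27.9))*((-25)-17.5) - ((-15.3)-17.5)*((-0.3)-(-27.9))
= -484.47

No, not collinear


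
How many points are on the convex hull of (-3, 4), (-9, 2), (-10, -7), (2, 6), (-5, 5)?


Convex hull vertices (CCW): (-10, -7), (2, 6), (-5, 5), (-9, 2)
Count = 4

4


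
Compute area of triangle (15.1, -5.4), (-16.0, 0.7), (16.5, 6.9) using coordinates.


Area = |x_A(y_B-y_C) + x_B(y_C-y_A) + x_C(y_A-y_B)|/2
= |(-93.62) + (-196.8) + (-100.65)|/2
= 391.07/2 = 195.535

195.535


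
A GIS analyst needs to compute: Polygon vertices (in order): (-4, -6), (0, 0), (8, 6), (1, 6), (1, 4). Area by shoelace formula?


Shoelace sum: ((-4)*0 - 0*(-6)) + (0*6 - 8*0) + (8*6 - 1*6) + (1*4 - 1*6) + (1*(-6) - (-4)*4)
= 50
Area = |50|/2 = 25

25


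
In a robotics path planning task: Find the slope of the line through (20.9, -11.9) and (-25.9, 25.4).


slope = (y2-y1)/(x2-x1) = (25.4-(-11.9))/((-25.9)-20.9) = 37.3/(-46.8) = -0.797

-0.797


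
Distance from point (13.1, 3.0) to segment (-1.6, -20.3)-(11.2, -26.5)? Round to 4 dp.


Project P onto AB: t = 0.216 (clamped to [0,1])
Closest point on segment: (1.1653, -21.6394)
Distance: 27.3777

27.3777


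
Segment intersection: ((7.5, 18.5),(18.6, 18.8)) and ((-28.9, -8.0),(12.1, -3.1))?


Cross products: d1=908.14, d2=866.05, d3=-283.23, d4=-241.14
d1*d2 < 0 and d3*d4 < 0? no

No, they don't intersect


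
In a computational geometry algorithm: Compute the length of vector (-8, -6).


|u| = sqrt((-8)^2 + (-6)^2) = sqrt(100) = 10

10


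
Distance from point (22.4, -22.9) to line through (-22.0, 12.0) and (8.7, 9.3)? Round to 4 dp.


|cross product| = 951.55
|line direction| = sqrt(949.78) = 30.8185
Distance = 951.55/sqrt(949.78) = 30.8759

30.8759


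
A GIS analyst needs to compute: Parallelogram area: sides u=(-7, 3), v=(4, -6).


|u x v| = |(-7)*(-6) - 3*4|
= |42 - 12| = 30

30


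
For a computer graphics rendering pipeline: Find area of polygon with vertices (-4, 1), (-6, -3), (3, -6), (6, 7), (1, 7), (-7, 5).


Shoelace sum: ((-4)*(-3) - (-6)*1) + ((-6)*(-6) - 3*(-3)) + (3*7 - 6*(-6)) + (6*7 - 1*7) + (1*5 - (-7)*7) + ((-7)*1 - (-4)*5)
= 222
Area = |222|/2 = 111

111


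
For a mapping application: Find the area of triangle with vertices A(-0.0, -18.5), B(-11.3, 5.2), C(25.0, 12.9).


Area = |x_A(y_B-y_C) + x_B(y_C-y_A) + x_C(y_A-y_B)|/2
= |0 + (-354.82) + (-592.5)|/2
= 947.32/2 = 473.66

473.66


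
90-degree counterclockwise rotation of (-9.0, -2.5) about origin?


90° CCW: (x,y) -> (-y, x)
(-9,-2.5) -> (2.5, -9)

(2.5, -9)


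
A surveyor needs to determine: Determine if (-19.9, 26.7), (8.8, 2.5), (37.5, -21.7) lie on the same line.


Cross product: (8.8-(-19.9))*((-21.7)-26.7) - (2.5-26.7)*(37.5-(-19.9))
= 0

Yes, collinear


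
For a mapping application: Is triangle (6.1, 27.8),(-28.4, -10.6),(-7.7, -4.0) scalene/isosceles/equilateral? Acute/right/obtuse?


Side lengths squared: AB^2=2664.81, BC^2=472.05, CA^2=1201.68
Sorted: [472.05, 1201.68, 2664.81]
By sides: Scalene, By angles: Obtuse

Scalene, Obtuse


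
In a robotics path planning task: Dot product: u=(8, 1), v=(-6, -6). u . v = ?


u . v = u_x*v_x + u_y*v_y = 8*(-6) + 1*(-6)
= (-48) + (-6) = -54

-54


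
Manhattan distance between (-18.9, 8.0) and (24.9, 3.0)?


|(-18.9)-24.9| + |8-3| = 43.8 + 5 = 48.8

48.8


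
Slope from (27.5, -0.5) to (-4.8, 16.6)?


slope = (y2-y1)/(x2-x1) = (16.6-(-0.5))/((-4.8)-27.5) = 17.1/(-32.3) = -0.5294

-0.5294


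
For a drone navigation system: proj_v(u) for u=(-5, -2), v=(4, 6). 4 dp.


u.v = -32, |v| = sqrt(52) = 7.2111
Scalar projection = u.v / |v| = -32 / sqrt(52) = -4.4376

-4.4376


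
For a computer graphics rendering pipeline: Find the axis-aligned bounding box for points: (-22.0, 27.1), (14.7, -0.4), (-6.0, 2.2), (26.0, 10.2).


x range: [-22, 26]
y range: [-0.4, 27.1]
Bounding box: (-22,-0.4) to (26,27.1)

(-22,-0.4) to (26,27.1)


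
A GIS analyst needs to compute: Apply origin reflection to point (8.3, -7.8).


Reflection over origin: (x,y) -> (-x,-y)
(8.3, -7.8) -> (-8.3, 7.8)

(-8.3, 7.8)


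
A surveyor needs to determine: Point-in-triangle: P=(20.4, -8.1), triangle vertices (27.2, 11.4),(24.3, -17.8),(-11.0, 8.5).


Cross products: AB x AP = -142.01, BC x BP = -239.84, CA x CP = -725.18
All same sign? yes

Yes, inside


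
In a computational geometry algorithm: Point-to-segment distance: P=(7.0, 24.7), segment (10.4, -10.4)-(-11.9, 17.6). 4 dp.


Project P onto AB: t = 0.8262 (clamped to [0,1])
Closest point on segment: (-8.0246, 12.734)
Distance: 19.2074

19.2074


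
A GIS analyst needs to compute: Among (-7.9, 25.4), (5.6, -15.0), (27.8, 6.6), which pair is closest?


d(P0,P1) = 42.5959, d(P0,P2) = 40.3476, d(P1,P2) = 30.9742
Closest: P1 and P2

Closest pair: (5.6, -15.0) and (27.8, 6.6), distance = 30.9742


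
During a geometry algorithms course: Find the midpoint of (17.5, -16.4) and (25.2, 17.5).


M = ((17.5+25.2)/2, ((-16.4)+17.5)/2)
= (21.35, 0.55)

(21.35, 0.55)


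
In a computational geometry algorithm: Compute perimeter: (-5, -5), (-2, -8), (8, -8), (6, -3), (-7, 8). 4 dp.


Sides: (-5, -5)->(-2, -8): sqrt(18) = 4.242641, (-2, -8)->(8, -8): sqrt(100) = 10, (8, -8)->(6, -3): sqrt(29) = 5.385165, (6, -3)->(-7, 8): sqrt(290) = 17.029386, (-7, 8)->(-5, -5): sqrt(173) = 13.152946
Sum = 49.810138
Perimeter = 49.8101

49.8101


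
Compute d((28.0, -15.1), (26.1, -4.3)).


dx=-1.9, dy=10.8
d^2 = (-1.9)^2 + 10.8^2 = 120.25
d = sqrt(120.25) = 10.9659

10.9659


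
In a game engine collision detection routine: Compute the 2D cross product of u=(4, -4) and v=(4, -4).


u x v = u_x*v_y - u_y*v_x = 4*(-4) - (-4)*4
= (-16) - (-16) = 0

0


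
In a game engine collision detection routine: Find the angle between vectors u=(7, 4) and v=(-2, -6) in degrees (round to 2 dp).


u.v = -38, |u| = sqrt(65) = 8.0623, |v| = sqrt(40) = 6.3246
cos(theta) = u.v/(|u||v|) = -38/sqrt(2600) = -0.745241
theta = acos(-0.745241) = 138.18 degrees

138.18 degrees


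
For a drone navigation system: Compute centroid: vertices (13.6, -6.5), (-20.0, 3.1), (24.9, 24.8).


Centroid = ((x_A+x_B+x_C)/3, (y_A+y_B+y_C)/3)
= ((13.6+(-20)+24.9)/3, ((-6.5)+3.1+24.8)/3)
= (6.1667, 7.1333)

(6.1667, 7.1333)


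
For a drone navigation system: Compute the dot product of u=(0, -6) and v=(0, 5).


u . v = u_x*v_x + u_y*v_y = 0*0 + (-6)*5
= 0 + (-30) = -30

-30


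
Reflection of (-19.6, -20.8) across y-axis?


Reflection over y-axis: (x,y) -> (-x,y)
(-19.6, -20.8) -> (19.6, -20.8)

(19.6, -20.8)


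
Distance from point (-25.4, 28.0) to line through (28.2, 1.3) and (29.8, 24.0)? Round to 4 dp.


|cross product| = 1259.44
|line direction| = sqrt(517.85) = 22.7563
Distance = 1259.44/sqrt(517.85) = 55.3446

55.3446


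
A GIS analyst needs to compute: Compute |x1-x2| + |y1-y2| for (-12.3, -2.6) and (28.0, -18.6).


|(-12.3)-28| + |(-2.6)-(-18.6)| = 40.3 + 16 = 56.3

56.3


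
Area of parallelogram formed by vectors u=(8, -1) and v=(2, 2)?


|u x v| = |8*2 - (-1)*2|
= |16 - (-2)| = 18

18


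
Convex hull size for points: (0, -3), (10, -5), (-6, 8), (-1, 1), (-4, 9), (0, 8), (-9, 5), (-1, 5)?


Convex hull vertices (CCW): (-9, 5), (0, -3), (10, -5), (0, 8), (-4, 9), (-6, 8)
Count = 6

6


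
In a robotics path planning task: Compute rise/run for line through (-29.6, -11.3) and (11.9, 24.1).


slope = (y2-y1)/(x2-x1) = (24.1-(-11.3))/(11.9-(-29.6)) = 35.4/41.5 = 0.853

0.853


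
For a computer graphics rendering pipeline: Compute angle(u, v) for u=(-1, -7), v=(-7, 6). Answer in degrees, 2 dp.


u.v = -35, |u| = sqrt(50) = 7.0711, |v| = sqrt(85) = 9.2195
cos(theta) = u.v/(|u||v|) = -35/sqrt(4250) = -0.536875
theta = acos(-0.536875) = 122.47 degrees

122.47 degrees


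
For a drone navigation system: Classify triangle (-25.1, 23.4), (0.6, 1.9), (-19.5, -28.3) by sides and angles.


Side lengths squared: AB^2=1122.74, BC^2=1316.05, CA^2=2704.25
Sorted: [1122.74, 1316.05, 2704.25]
By sides: Scalene, By angles: Obtuse

Scalene, Obtuse


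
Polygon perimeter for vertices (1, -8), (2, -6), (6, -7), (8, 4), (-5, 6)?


Sides: (1, -8)->(2, -6): sqrt(5) = 2.236068, (2, -6)->(6, -7): sqrt(17) = 4.123106, (6, -7)->(8, 4): sqrt(125) = 11.18034, (8, 4)->(-5, 6): sqrt(173) = 13.152946, (-5, 6)->(1, -8): sqrt(232) = 15.231546
Sum = 45.924006
Perimeter = 45.924

45.924


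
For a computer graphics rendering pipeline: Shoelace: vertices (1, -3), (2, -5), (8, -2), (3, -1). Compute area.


Shoelace sum: (1*(-5) - 2*(-3)) + (2*(-2) - 8*(-5)) + (8*(-1) - 3*(-2)) + (3*(-3) - 1*(-1))
= 27
Area = |27|/2 = 13.5

13.5


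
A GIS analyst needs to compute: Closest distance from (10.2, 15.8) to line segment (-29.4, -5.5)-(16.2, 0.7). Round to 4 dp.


Project P onto AB: t = 0.915 (clamped to [0,1])
Closest point on segment: (12.3247, 0.1731)
Distance: 15.7707

15.7707


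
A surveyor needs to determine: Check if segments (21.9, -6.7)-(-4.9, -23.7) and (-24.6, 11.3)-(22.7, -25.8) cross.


Cross products: d1=873.75, d2=-924.63, d3=-1272.9, d4=525.48
d1*d2 < 0 and d3*d4 < 0? yes

Yes, they intersect


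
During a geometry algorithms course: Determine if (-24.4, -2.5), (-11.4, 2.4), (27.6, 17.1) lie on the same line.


Cross product: ((-11.4)-(-24.4))*(17.1-(-2.5)) - (2.4-(-2.5))*(27.6-(-24.4))
= 0

Yes, collinear


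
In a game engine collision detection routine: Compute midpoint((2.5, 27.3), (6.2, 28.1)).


M = ((2.5+6.2)/2, (27.3+28.1)/2)
= (4.35, 27.7)

(4.35, 27.7)


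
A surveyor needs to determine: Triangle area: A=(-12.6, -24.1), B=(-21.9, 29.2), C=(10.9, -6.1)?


Area = |x_A(y_B-y_C) + x_B(y_C-y_A) + x_C(y_A-y_B)|/2
= |(-444.78) + (-394.2) + (-580.97)|/2
= 1419.95/2 = 709.975

709.975


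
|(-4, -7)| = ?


|u| = sqrt((-4)^2 + (-7)^2) = sqrt(65) = 8.0623

8.0623
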